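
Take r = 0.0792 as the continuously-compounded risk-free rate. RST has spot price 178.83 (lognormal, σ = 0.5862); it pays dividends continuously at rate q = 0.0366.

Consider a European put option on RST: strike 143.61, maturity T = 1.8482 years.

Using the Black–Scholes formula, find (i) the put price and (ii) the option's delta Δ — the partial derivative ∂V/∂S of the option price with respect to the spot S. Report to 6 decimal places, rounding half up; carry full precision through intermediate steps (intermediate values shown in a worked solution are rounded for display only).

price = 26.482238
Δ = -0.205530

σ√T = 0.5862·√1.8482 = 0.796930
d₁ = (ln(S/K) + (r−q+σ²/2)T) / (σ√T) = (ln(178.83/143.61) + (0.0792−0.0366+0.5862²/2)·1.8482) / 0.796930 = (0.219334 + 0.396282) / 0.796930 = 0.772485
d₂ = d₁ − σ√T = 0.772485 − 0.796930 = -0.024445
e^{−rT} = 0.863832
e^{−qT} = 0.934593
N(−d₁) = 0.219914,  N(−d₂) = 0.509751
Put price V = K·e^{−rT}·N(−d₂) − S·e^{−qT}·N(−d₁) = 63.237125 − 36.754887 = 26.482238
Δ = −e^{−qT}·N(−d₁) = -0.205530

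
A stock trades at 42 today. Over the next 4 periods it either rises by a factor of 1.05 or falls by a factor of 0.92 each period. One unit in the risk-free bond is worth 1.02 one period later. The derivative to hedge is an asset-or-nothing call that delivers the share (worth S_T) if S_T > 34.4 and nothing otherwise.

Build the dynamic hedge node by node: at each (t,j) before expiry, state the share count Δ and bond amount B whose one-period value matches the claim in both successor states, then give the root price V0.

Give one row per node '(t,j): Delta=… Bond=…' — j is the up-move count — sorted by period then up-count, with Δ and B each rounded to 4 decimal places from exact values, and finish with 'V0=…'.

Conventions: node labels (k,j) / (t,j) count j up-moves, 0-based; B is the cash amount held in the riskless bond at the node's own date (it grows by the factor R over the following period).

(0,0): Delta=1.7193 Bond=-31.4906
(1,0): Delta=3.2895 Bond=-92.7923
(1,1): Delta=1.3066 Bond=-13.9188
(2,0): Delta=6.3958 Bond=-205.0710
(2,1): Delta=2.4730 Bond=-61.5213
(2,2): Delta=1.0000 Bond=0.0000
(3,0): Delta=0.0000 Bond=0.0000
(3,1): Delta=8.0769 Bond=-271.9242
(3,2): Delta=1.0000 Bond=0.0000
(3,3): Delta=1.0000 Bond=0.0000
V0=40.7215

Risk-neutral probability p* = (R−d)/(u−d) = (1.02−0.92)/(1.05−0.92) = 0.7692.
Expiry values: V(4,0)=0.0000, V(4,1)=0.0000, V(4,2)=39.1926, V(4,3)=44.7306, V(4,4)=51.0513
  t=3,j=0: stock 32.7049 → up 34.3401 (V=0.0000), down 30.0885 (V=0.0000). Price 0.0000; hedge Δ=0.0000, bond B=0.0000.
  t=3,j=1: stock 37.3262 → up 39.1926 (V=39.1926), down 34.3401 (V=0.0000). Price 29.5570; hedge Δ=8.0769, bond B=-271.9242.
  t=3,j=2: stock 42.6006 → up 44.7306 (V=44.7306), down 39.1926 (V=39.1926). Price 42.6006; hedge Δ=1.0000, bond B=0.0000.
  t=3,j=3: stock 48.6203 → up 51.0513 (V=51.0513), down 44.7306 (V=44.7306). Price 48.6203; hedge Δ=1.0000, bond B=0.0000.
  t=2,j=0: stock 35.5488 → up 37.3262 (V=29.5570), down 32.7049 (V=0.0000). Price 22.2903; hedge Δ=6.3958, bond B=-205.0710.
  t=2,j=1: stock 40.5720 → up 42.6006 (V=42.6006), down 37.3262 (V=29.5570). Price 38.8142; hedge Δ=2.4730, bond B=-61.5213.
  t=2,j=2: stock 46.3050 → up 48.6202 (V=48.6203), down 42.6006 (V=42.6006). Price 46.3050; hedge Δ=1.0000, bond B=0.0000.
  t=1,j=0: stock 38.6400 → up 40.5720 (V=38.8142), down 35.5488 (V=22.2903). Price 34.3147; hedge Δ=3.2895, bond B=-92.7923.
  t=1,j=1: stock 44.1000 → up 46.3050 (V=46.3050), down 40.5720 (V=38.8142). Price 43.7023; hedge Δ=1.3066, bond B=-13.9188.
  t=0,j=0: stock 42.0000 → up 44.1000 (V=43.7023), down 38.6400 (V=34.3147). Price 40.7215; hedge Δ=1.7193, bond B=-31.4906.
Verification: the root portfolio costs Δ(0,0)·S0 + B(0,0) = 40.7215, matching V0.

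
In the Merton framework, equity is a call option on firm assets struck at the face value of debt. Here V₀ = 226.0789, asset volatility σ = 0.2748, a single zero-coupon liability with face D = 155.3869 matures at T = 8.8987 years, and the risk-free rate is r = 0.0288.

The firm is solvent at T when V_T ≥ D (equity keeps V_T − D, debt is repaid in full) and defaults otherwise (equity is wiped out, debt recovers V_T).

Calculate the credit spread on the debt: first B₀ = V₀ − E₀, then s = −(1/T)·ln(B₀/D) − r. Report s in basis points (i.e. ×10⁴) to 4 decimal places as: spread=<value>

Equity is a call on the firm's assets struck at D = 155.3869:
d₁ = [ln(V₀/D) + (r + σ²/2)T] / (σ√T)
   = [ln(226.0789/155.3869) + (0.0288 + 0.5·0.2748²)·8.8987] / (0.2748·√8.8987)
   = [0.374966 + 0.592275] / 0.819747 = 1.179926
d₂ = d₁ − σ√T = 1.179926 − 0.819747 = 0.360179
N(d₁) = 0.880985,  N(d₂) = 0.640643,  e^(−rT) = 0.773923
E₀ = V₀·N(d₁) − D·e^(−rT)·N(d₂)
   = 226.0789·0.880985 − 155.3869·0.773923·0.640643 = 122.129982
B₀ = V₀ − E₀ = 226.0789 − 122.129982 = 103.948918
spread = −(1/T)·ln(B₀/D) − r = −(1/8.8987)·ln(103.948918/155.3869) − 0.0288 = 0.01637722
in basis points: 0.01637722 × 10⁴ = 163.7722 bp

spread=163.7722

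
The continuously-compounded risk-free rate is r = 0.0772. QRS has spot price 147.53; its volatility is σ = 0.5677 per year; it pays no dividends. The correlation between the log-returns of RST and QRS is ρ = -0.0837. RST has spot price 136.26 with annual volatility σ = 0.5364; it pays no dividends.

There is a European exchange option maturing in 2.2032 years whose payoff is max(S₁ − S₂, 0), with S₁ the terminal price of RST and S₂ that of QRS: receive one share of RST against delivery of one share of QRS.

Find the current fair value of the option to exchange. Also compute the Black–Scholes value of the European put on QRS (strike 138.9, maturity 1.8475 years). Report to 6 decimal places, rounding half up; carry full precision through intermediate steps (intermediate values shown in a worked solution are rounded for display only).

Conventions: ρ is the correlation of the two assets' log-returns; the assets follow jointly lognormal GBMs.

σ_eff = √(σ₁² + σ₂² − 2ρσ₁σ₂) = √(0.5364² + 0.5677² − 2·-0.0837·0.5364·0.5677) = 0.813009
d₁ = (ln(S₁/S₂) + (q₂ − q₁ + σ_eff²/2)T) / (σ_eff√T) = (ln(136.26/147.53) + (0.0 − 0.0 + 0.330492)·2.2032) / 1.206764 = 0.537531
d₂ = d₁ − σ_eff√T = 0.537531 − 1.206764 = -0.669233
N(d₁) = 0.704550,  N(d₂) = 0.251673
V = S₁·e^{−q₁T}·N(d₁) − S₂·e^{−q₂T}·N(d₂) = 96.001924 − 37.129373 = 58.872551
[vanilla: QRS put K=138.9]
σ√T = 0.5677·√1.8475 = 0.771634
d₁ = (ln(S/K) + (r+σ²/2)T) / (σ√T) = (ln(147.53/138.9) + (0.0772+0.5677²/2)·1.8475) / 0.771634 = (0.060277 + 0.440336) / 0.771634 = 0.648771
d₂ = d₁ − σ√T = 0.648771 − 0.771634 = -0.122863
e^{−rT} = 0.867077
N(−d₁) = 0.258243,  N(−d₂) = 0.548892
price = K·e^{−rT}·N(−d₂) − S·N(−d₁) = 66.106941 − 38.098620 = 28.008321

exchange price = 58.872551
price(QRS put K=138.9) = 28.008321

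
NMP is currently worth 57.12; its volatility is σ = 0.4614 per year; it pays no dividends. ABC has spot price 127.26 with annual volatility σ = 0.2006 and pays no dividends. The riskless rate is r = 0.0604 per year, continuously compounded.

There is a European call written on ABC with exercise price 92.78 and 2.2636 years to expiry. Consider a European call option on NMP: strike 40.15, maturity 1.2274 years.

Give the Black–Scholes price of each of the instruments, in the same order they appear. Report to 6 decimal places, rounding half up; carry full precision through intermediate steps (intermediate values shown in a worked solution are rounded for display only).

[ABC call K=92.78]
σ√T = 0.2006·√2.2636 = 0.301808
d₁ = (ln(S/K) + (r+σ²/2)T) / (σ√T) = (ln(127.26/92.78) + (0.0604+0.2006²/2)·2.2636) / 0.301808 = (0.316001 + 0.182265) / 0.301808 = 1.650939
d₂ = d₁ − σ√T = 1.650939 − 0.301808 = 1.349131
e^{−rT} = 0.872213
N(d₁) = 0.950624,  N(d₂) = 0.911353
price = S·N(d₁) − K·e^{−rT}·N(d₂) = 120.976472 − 73.750236 = 47.226236
[NMP call K=40.15]
σ√T = 0.4614·√1.2274 = 0.511176
d₁ = (ln(S/K) + (r+σ²/2)T) / (σ√T) = (ln(57.12/40.15) + (0.0604+0.4614²/2)·1.2274) / 0.511176 = (0.352532 + 0.204786) / 0.511176 = 1.090265
d₂ = d₁ − σ√T = 1.090265 − 0.511176 = 0.579088
e^{−rT} = 0.928546
N(d₁) = 0.862202,  N(d₂) = 0.718735
price = S·N(d₁) − K·e^{−rT}·N(d₂) = 49.248962 − 26.795268 = 22.453695

price(ABC call K=92.78) = 47.226236
price(NMP call K=40.15) = 22.453695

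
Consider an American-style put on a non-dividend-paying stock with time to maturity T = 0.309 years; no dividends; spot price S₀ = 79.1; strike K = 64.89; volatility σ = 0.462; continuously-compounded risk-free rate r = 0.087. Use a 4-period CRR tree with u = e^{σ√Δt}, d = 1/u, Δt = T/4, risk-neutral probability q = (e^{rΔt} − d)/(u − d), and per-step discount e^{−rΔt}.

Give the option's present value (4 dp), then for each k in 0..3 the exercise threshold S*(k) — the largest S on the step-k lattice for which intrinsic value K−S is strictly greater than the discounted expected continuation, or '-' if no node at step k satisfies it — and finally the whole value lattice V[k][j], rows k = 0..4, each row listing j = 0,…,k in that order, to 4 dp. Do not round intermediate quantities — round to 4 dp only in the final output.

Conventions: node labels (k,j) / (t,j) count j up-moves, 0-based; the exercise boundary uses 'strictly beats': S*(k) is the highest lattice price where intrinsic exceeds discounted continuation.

Δt=0.07725, u=1.13702, d=0.87949, q=0.49413, disc=e^(-rΔt)=0.99330
k=4 terminal: V=max(K-S,0) → 17.5630 3.7053 0.0000 0.0000 0.0000
k=3: j=0 S=53.8116 intr=11.0784 cont=10.6437 V=11.0784[EX]; j=1 S=69.5680 intr=0.0000 cont=1.8618 V=1.8618[hold]; j=2 S=89.9380 intr=0.0000 cont=0.0000 V=0.0000[hold]; j=3 S=116.2724 intr=0.0000 cont=0.0000 V=0.0000[hold]  S*(3)=53.8116
k=2: j=0 S=61.1847 intr=3.7053 cont=6.4805 V=6.4805[hold]; j=1 S=79.1000 intr=0.0000 cont=0.9355 V=0.9355[hold]; j=2 S=102.2610 intr=0.0000 cont=0.0000 V=0.0000[hold]  S*(2)=-
k=1: j=0 S=69.5680 intr=0.0000 cont=3.7155 V=3.7155[hold]; j=1 S=89.9380 intr=0.0000 cont=0.4701 V=0.4701[hold]  S*(1)=-
k=0: j=0 S=79.1000 intr=0.0000 cont=2.0977 V=2.0977[hold]  S*(0)=-

price = 2.0977
boundary = - - - 53.8116
tree:
2.0977
3.7155 0.4701
6.4805 0.9355 0.0000
11.0784 1.8618 0.0000 0.0000
17.5630 3.7053 0.0000 0.0000 0.0000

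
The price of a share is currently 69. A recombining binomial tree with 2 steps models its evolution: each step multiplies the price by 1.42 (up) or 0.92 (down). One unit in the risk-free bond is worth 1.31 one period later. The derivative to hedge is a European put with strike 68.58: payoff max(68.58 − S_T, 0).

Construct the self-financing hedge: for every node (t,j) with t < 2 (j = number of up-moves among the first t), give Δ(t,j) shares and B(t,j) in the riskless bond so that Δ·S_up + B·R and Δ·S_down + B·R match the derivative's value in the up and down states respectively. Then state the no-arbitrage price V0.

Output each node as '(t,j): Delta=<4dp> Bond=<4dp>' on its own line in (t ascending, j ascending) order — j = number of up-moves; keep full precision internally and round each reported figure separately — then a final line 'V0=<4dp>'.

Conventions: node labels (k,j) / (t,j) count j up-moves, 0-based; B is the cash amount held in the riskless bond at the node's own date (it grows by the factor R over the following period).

Under the risk-neutral measure, an up-move has probability p* = (R−d)/(u−d) = 0.7800 and values discount at R = 1.31.
At maturity the claim pays: V(2,0)=10.1784, V(2,1)=0.0000, V(2,2)=0.0000
  t=1,j=0: stock 63.4800 → up 90.1416 (V=0.0000), down 58.4016 (V=10.1784). Price 1.7093; hedge Δ=-0.3207, bond B=22.0661.
  t=1,j=1: stock 97.9800 → up 139.1316 (V=0.0000), down 90.1416 (V=0.0000). Price 0.0000; hedge Δ=0.0000, bond B=0.0000.
  t=0,j=0: stock 69.0000 → up 97.9800 (V=0.0000), down 63.4800 (V=1.7093). Price 0.2871; hedge Δ=-0.0495, bond B=3.7058.
As a check, the time-0 holding Δ(0,0)·S0 + B(0,0) comes to 0.2871 — exactly V0.

(0,0): Delta=-0.0495 Bond=3.7058
(1,0): Delta=-0.3207 Bond=22.0661
(1,1): Delta=0.0000 Bond=0.0000
V0=0.2871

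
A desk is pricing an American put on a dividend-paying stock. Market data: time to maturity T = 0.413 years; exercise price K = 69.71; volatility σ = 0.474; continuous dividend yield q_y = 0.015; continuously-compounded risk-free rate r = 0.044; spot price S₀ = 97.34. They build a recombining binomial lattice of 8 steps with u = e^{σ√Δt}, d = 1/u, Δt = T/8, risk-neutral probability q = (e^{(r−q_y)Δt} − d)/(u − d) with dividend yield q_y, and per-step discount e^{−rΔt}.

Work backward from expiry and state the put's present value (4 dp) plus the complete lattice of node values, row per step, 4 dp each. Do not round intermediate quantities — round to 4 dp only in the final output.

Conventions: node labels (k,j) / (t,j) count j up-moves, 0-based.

Δt=0.05162  u=1.11371  d=0.89790  q=0.48004  discount=0.99773
step 8 (expiry): payoffs max(K−S,0) = 28.5847 18.7000 6.4396 0.0000 0.0000 0.0000 0.0000 0.0000 0.0000
k=7: (k=7,j=0): S=45.8018, K−S=23.9082, hold=23.7855 ⇒ V=23.9082 exercise | (k=7,j=1): S=56.8104, K−S=12.8996, hold=12.7854 ⇒ V=12.8996 exercise | (k=7,j=2): S=70.4650, K−S=0.0000, hold=3.3407 ⇒ V=3.3407 continue | (k=7,j=3): S=87.4014, K−S=0.0000, hold=0.0000 ⇒ V=0.0000 continue | (k=7,j=4): S=108.4087, K−S=0.0000, hold=0.0000 ⇒ V=0.0000 continue | (k=7,j=5): S=134.4651, K−S=0.0000, hold=0.0000 ⇒ V=0.0000 continue | (k=7,j=6): S=166.7842, K−S=0.0000, hold=0.0000 ⇒ V=0.0000 continue | (k=7,j=7): S=206.8714, K−S=0.0000, hold=0.0000 ⇒ V=0.0000 continue
k=6: (k=6,j=0): S=51.0100, K−S=18.7000, hold=18.5814 ⇒ V=18.7000 exercise | (k=6,j=1): S=63.2704, K−S=6.4396, hold=8.2921 ⇒ V=8.2921 continue | (k=6,j=2): S=78.4776, K−S=0.0000, hold=1.7331 ⇒ V=1.7331 continue | (k=6,j=3): S=97.3400, K−S=0.0000, hold=0.0000 ⇒ V=0.0000 continue | (k=6,j=4): S=120.7360, K−S=0.0000, hold=0.0000 ⇒ V=0.0000 continue | (k=6,j=5): S=149.7553, K−S=0.0000, hold=0.0000 ⇒ V=0.0000 continue | (k=6,j=6): S=185.7495, K−S=0.0000, hold=0.0000 ⇒ V=0.0000 continue
k=5: (k=5,j=0): S=56.8104, K−S=12.8996, hold=13.6727 ⇒ V=13.6727 continue | (k=5,j=1): S=70.4650, K−S=0.0000, hold=5.1318 ⇒ V=5.1318 continue | (k=5,j=2): S=87.4014, K−S=0.0000, hold=0.8991 ⇒ V=0.8991 continue | (k=5,j=3): S=108.4087, K−S=0.0000, hold=0.0000 ⇒ V=0.0000 continue | (k=5,j=4): S=134.4651, K−S=0.0000, hold=0.0000 ⇒ V=0.0000 continue | (k=5,j=5): S=166.7842, K−S=0.0000, hold=0.0000 ⇒ V=0.0000 continue
k=4: (k=4,j=0): S=63.2704, K−S=6.4396, hold=9.5510 ⇒ V=9.5510 continue | (k=4,j=1): S=78.4776, K−S=0.0000, hold=3.0929 ⇒ V=3.0929 continue | (k=4,j=2): S=97.3400, K−S=0.0000, hold=0.4664 ⇒ V=0.4664 continue | (k=4,j=3): S=120.7360, K−S=0.0000, hold=0.0000 ⇒ V=0.0000 continue | (k=4,j=4): S=149.7553, K−S=0.0000, hold=0.0000 ⇒ V=0.0000 continue
k=3: (k=3,j=0): S=70.4650, K−S=0.0000, hold=6.4362 ⇒ V=6.4362 continue | (k=3,j=1): S=87.4014, K−S=0.0000, hold=1.8279 ⇒ V=1.8279 continue | (k=3,j=2): S=108.4087, K−S=0.0000, hold=0.2420 ⇒ V=0.2420 continue | (k=3,j=3): S=134.4651, K−S=0.0000, hold=0.0000 ⇒ V=0.0000 continue
k=2: (k=2,j=0): S=78.4776, K−S=0.0000, hold=4.2144 ⇒ V=4.2144 continue | (k=2,j=1): S=97.3400, K−S=0.0000, hold=1.0642 ⇒ V=1.0642 continue | (k=2,j=2): S=120.7360, K−S=0.0000, hold=0.1255 ⇒ V=0.1255 continue
k=1: (k=1,j=0): S=87.4014, K−S=0.0000, hold=2.6960 ⇒ V=2.6960 continue | (k=1,j=1): S=108.4087, K−S=0.0000, hold=0.6122 ⇒ V=0.6122 continue
k=0: (k=0,j=0): S=97.3400, K−S=0.0000, hold=1.6918 ⇒ V=1.6918 continue

price = 1.6918
tree:
1.6918
2.6960 0.6122
4.2144 1.0642 0.1255
6.4362 1.8279 0.2420 0.0000
9.5510 3.0929 0.4664 0.0000 0.0000
13.6727 5.1318 0.8991 0.0000 0.0000 0.0000
18.7000 8.2921 1.7331 0.0000 0.0000 0.0000 0.0000
23.9082 12.8996 3.3407 0.0000 0.0000 0.0000 0.0000 0.0000
28.5847 18.7000 6.4396 0.0000 0.0000 0.0000 0.0000 0.0000 0.0000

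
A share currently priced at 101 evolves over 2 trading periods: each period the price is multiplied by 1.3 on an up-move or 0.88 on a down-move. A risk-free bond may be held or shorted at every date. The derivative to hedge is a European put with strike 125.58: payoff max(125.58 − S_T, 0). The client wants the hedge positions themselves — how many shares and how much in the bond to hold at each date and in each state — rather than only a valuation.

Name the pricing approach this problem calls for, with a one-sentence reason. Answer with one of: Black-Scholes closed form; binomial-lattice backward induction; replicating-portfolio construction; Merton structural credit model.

Key observation: a price alone would not answer the question — the per-node share/bond construction on the spot-101, 1.3/0.88 tree is required, and only the replicating-portfolio method yields it.

framework: replicating-portfolio construction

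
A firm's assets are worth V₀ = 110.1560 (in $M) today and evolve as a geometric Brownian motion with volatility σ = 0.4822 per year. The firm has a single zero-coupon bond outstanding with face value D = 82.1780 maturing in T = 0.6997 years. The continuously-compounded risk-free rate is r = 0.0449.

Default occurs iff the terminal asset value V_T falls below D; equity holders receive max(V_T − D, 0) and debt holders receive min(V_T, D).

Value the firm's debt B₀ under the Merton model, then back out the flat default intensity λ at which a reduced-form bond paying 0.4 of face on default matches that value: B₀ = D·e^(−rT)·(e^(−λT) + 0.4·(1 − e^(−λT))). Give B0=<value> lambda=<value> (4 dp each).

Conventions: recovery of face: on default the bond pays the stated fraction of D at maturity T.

Work the structural quantities from V₀ = 110.1560 against face 82.1780:
d₁ = [ln(V₀/D) + (r + σ²/2)T] / (σ√T)
   = [ln(110.1560/82.1780) + (0.0449 + 0.5·0.4822²)·0.6997] / (0.4822·√0.6997)
   = [0.293010 + 0.112763] / 0.403351 = 1.006003
d₂ = d₁ − σ√T = 1.006003 − 0.403351 = 0.602652
N(d₁) = 0.842793,  N(d₂) = 0.726630,  e^(−rT) = 0.969072
E₀ = V₀·N(d₁) − D·e^(−rT)·N(d₂)
   = 110.1560·0.842793 − 82.1780·0.969072·0.726630 = 34.972521
B₀ = V₀ − E₀ = 110.1560 − 34.972521 = 75.183479
e^(−λT) = (B₀·e^(rT)/D − 0.4)/(1 − 0.4) = (75.1835·1.031915/82.1780 − 0.4)/0.6 = 0.90680797
λ = −ln(0.90680797)/0.6997 = 0.139809

B0=75.1835 lambda=0.1398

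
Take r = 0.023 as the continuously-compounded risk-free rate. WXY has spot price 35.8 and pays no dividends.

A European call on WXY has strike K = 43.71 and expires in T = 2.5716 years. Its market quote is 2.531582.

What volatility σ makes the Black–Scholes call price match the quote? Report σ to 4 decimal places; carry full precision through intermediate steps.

sigma = 0.1940

At σ = 0.1940 the Black–Scholes value reproduces the quote:
σ√T = 0.194·√2.5716 = 0.311102
d₁ = (ln(S/K) + (r+σ²/2)T) / (σ√T) = (ln(35.8/43.71) + (0.023+0.194²/2)·2.5716) / 0.311102 = (-0.199629 + 0.107539) / 0.311102 = -0.296011
d₂ = d₁ − σ√T = -0.296011 − 0.311102 = -0.607114
e^{−rT} = 0.942568
N(d₁) = 0.383611,  N(d₂) = 0.271888
V = S·N(d₁) − K·e^{−rT}·N(d₂) = 13.733264 − 11.201682 = 2.531582 (the quoted price), and the Black–Scholes price is strictly increasing in σ, so σ is unique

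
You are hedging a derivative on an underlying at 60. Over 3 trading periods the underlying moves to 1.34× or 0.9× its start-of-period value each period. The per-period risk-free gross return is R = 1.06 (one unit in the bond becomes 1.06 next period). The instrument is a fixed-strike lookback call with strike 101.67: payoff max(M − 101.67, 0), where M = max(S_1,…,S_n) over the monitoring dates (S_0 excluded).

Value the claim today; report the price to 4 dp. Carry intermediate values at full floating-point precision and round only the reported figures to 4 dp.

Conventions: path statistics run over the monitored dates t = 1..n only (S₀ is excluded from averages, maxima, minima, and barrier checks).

With p* = (R−d)/(u−d) = 0.3636, sum probability × payoff across the paths and divide by R^3.
Enumerate all 2^3 = 8 price paths (U = up ×1.34, D = down ×0.9); each path with k up-moves has probability p*^k·(1−p*)^(3−k).
DDD: M=54.0000, payoff=0.0000, prob=0.257701
UDD: M=80.4000, payoff=0.0000, prob=0.147258
DUD: M=72.3600, payoff=0.0000, prob=0.147258
UUD: M=107.7360, payoff=6.0660, prob=0.084147
DDU: M=65.1240, payoff=0.0000, prob=0.147258
UDU: M=96.9624, payoff=0.0000, prob=0.084147
DUU: M=96.9624, payoff=0.0000, prob=0.084147
UUU: M=144.3662, payoff=42.6962, prob=0.048084
Price = Σ prob·payoff / R^3 = 2.563450 / 1.191016 = 2.1523

price = 2.1523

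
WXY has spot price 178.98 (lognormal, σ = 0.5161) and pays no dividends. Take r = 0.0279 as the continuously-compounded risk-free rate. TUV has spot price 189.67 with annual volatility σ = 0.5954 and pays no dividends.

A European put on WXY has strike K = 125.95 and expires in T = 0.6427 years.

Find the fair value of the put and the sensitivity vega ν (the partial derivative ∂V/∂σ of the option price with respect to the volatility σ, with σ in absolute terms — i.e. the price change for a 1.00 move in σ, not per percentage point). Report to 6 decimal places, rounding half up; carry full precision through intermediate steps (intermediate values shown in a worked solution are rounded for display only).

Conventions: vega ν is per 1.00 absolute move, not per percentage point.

σ√T = 0.5161·√0.6427 = 0.413750
d₁ = (ln(S/K) + (r+σ²/2)T) / (σ√T) = (ln(178.98/125.95) + (0.0279+0.5161²/2)·0.6427) / 0.413750 = (0.351389 + 0.103526) / 0.413750 = 1.099492
d₂ = d₁ − σ√T = 1.099492 − 0.413750 = 0.685742
e^{−rT} = 0.982228
N(−d₁) = 0.135777,  N(−d₂) = 0.246438
Put price V = K·e^{−rT}·N(−d₂) − S·N(−d₁) = 30.487237 − 24.301314 = 6.185922
φ(d₁) = (1/√(2π))·e^{−d₁²/2} = 0.217974
ν = S·φ(d₁)·√T = 31.276134

price = 6.185922
ν = 31.276134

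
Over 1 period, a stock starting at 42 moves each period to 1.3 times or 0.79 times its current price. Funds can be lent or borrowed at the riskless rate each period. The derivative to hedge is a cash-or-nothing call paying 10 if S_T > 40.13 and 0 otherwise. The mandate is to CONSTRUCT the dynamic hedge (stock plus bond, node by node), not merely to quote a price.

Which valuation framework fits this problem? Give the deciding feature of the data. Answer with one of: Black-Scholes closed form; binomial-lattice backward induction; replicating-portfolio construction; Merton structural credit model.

framework: replicating-portfolio construction

Key observation: what is demanded is not a single number but the (Δ, B) position at each node of the 1.3/0.79 tree starting at 42; constructing those positions is the replicating-portfolio method.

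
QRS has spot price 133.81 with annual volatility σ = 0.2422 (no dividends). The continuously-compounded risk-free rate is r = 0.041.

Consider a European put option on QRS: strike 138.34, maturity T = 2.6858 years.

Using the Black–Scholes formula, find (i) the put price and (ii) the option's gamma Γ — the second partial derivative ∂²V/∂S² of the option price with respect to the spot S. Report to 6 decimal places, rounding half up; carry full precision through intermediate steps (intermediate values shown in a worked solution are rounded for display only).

σ√T = 0.2422·√2.6858 = 0.396927
d₁ = (ln(S/K) + (r+σ²/2)T) / (σ√T) = (ln(133.81/138.34) + (0.041+0.2422²/2)·2.6858) / 0.396927 = (-0.033294 + 0.188893) / 0.396927 = 0.392011
d₂ = d₁ − σ√T = 0.392011 − 0.396927 = -0.004916
e^{−rT} = 0.895729
N(−d₁) = 0.347525,  N(−d₂) = 0.501961
Put price V = K·e^{−rT}·N(−d₂) − S·N(−d₁) = 62.200580 − 46.502322 = 15.698258
φ(d₁) = (1/√(2π))·e^{−d₁²/2} = 0.369437
Γ = φ(d₁) / (S·σ·√T) = 0.006956

price = 15.698258
Γ = 0.006956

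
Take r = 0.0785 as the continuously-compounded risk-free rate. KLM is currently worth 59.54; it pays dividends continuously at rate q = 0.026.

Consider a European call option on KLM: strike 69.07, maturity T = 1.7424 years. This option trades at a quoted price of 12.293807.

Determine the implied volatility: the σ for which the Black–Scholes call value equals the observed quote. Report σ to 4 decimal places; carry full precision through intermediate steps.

sigma = 0.4576

At σ = 0.4576 the Black–Scholes value reproduces the quote:
σ√T = 0.4576·√1.7424 = 0.604032
d₁ = (ln(S/K) + (r−q+σ²/2)T) / (σ√T) = (ln(59.54/69.07) + (0.0785−0.026+0.4576²/2)·1.7424) / 0.604032 = (-0.148472 + 0.273903) / 0.604032 = 0.207657
d₂ = d₁ − σ√T = 0.207657 − 0.604032 = -0.396375
e^{−rT} = 0.872163
e^{−qT} = 0.955708
N(d₁) = 0.582251,  N(d₂) = 0.345914
V = S·e^{−qT}·N(d₁) − K·e^{−rT}·N(d₂) = 33.131783 − 20.837976 = 12.293807 (the quoted price), and the Black–Scholes price is strictly increasing in σ, so σ is unique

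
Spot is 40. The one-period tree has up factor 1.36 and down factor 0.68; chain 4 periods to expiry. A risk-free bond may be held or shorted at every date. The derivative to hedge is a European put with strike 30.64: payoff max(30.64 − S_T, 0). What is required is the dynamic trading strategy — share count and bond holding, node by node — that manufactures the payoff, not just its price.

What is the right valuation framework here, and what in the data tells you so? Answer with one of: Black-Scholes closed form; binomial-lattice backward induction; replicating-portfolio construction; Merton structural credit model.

Key observation: a price alone would not answer the question — the per-node share/bond construction on the spot-40, 1.36/0.68 tree is required, and only the replicating-portfolio method yields it.

framework: replicating-portfolio construction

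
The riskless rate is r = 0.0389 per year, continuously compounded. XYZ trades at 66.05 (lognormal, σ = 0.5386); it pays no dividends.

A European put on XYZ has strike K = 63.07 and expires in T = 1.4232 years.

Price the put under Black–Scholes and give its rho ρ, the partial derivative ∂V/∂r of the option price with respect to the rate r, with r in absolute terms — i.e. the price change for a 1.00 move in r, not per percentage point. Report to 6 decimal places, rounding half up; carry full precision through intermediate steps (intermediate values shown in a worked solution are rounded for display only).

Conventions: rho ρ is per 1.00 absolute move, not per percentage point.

price = 12.842764
ρ = -47.970251

σ√T = 0.5386·√1.4232 = 0.642539
d₁ = (ln(S/K) + (r+σ²/2)T) / (σ√T) = (ln(66.05/63.07) + (0.0389+0.5386²/2)·1.4232) / 0.642539 = (0.046167 + 0.261790) / 0.642539 = 0.479282
d₂ = d₁ − σ√T = 0.479282 − 0.642539 = -0.163257
e^{−rT} = 0.946142
N(−d₁) = 0.315869,  N(−d₂) = 0.564842
Put price V = K·e^{−rT}·N(−d₂) − S·N(−d₁) = 33.705910 − 20.863146 = 12.842764
ρ = −K·T·e^{−rT}·N(−d₂) = -47.970251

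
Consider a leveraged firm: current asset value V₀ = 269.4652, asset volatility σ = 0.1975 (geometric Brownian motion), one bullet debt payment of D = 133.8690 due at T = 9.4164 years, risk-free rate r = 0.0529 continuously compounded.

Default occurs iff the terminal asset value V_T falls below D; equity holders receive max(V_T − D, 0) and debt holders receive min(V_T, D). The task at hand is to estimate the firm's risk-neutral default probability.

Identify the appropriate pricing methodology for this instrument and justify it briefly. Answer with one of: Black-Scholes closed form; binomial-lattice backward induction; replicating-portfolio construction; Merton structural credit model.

Key observation: a levered firm with one bullet debt due at 9.4164 years is the canonical structural-credit setup: equity is a call on the firm's assets struck at the face value.

framework: Merton structural credit model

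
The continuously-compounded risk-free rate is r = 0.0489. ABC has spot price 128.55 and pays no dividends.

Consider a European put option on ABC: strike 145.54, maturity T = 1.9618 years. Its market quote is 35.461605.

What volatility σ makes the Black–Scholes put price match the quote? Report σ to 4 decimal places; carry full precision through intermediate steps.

At σ = 0.4694 the Black–Scholes value reproduces the quote:
σ√T = 0.4694·√1.9618 = 0.657462
d₁ = (ln(S/K) + (r+σ²/2)T) / (σ√T) = (ln(128.55/145.54) + (0.0489+0.4694²/2)·1.9618) / 0.657462 = (-0.124133 + 0.312060) / 0.657462 = 0.285837
d₂ = d₁ − σ√T = 0.285837 − 0.657462 = -0.371625
e^{−rT} = 0.908526
N(−d₁) = 0.387501,  N(−d₂) = 0.644914
V = K·e^{−rT}·N(−d₂) − S·N(−d₁) = 85.274917 − 49.813312 = 35.461605 (matching the quote); vega is positive throughout, so no other σ reproduces this price

sigma = 0.4694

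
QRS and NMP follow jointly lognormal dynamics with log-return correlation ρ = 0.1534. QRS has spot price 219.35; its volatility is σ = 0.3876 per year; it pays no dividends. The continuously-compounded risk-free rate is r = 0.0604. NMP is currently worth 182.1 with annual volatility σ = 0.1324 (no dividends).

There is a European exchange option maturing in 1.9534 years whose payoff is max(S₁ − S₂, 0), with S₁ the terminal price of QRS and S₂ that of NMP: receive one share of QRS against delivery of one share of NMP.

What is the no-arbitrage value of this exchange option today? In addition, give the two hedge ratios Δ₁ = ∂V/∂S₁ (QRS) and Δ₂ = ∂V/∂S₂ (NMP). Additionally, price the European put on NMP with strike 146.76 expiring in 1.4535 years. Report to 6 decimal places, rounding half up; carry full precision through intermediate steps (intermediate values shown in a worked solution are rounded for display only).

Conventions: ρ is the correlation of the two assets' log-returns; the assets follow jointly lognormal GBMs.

exchange price = 64.148148
Δ1 = 0.730392
Δ2 = -0.527531
price(NMP put K=146.76) = 0.274206

σ_eff = √(σ₁² + σ₂² − 2ρσ₁σ₂) = √(0.3876² + 0.1324² − 2·0.1534·0.3876·0.1324) = 0.389896
d₁ = (ln(S₁/S₂) + (q₂ − q₁ + σ_eff²/2)T) / (σ_eff√T) = (ln(219.35/182.1) + (0.0 − 0.0 + 0.076010)·1.9534) / 0.544935 = 0.613999
d₂ = d₁ − σ_eff√T = 0.613999 − 0.544935 = 0.069064
N(d₁) = 0.730392,  N(d₂) = 0.527531
V = S₁·e^{−q₁T}·N(d₁) − S₂·e^{−q₂T}·N(d₂) = 160.211510 − 96.063362 = 64.148148
Δ₁ = e^{−q₁T}·N(d₁) = 0.730392;  Δ₂ = −e^{−q₂T}·N(d₂) = -0.527531
[vanilla: NMP put K=146.76]
σ√T = 0.1324·√1.4535 = 0.159623
d₁ = (ln(S/K) + (r+σ²/2)T) / (σ√T) = (ln(182.1/146.76) + (0.0604+0.1324²/2)·1.4535) / 0.159623 = (0.215757 + 0.100531) / 0.159623 = 1.981472
d₂ = d₁ − σ√T = 1.981472 − 0.159623 = 1.821849
e^{−rT} = 0.915952
N(−d₁) = 0.023769,  N(−d₂) = 0.034239
price = K·e^{−rT}·N(−d₂) − S·N(−d₁) = 4.602574 − 4.328368 = 0.274206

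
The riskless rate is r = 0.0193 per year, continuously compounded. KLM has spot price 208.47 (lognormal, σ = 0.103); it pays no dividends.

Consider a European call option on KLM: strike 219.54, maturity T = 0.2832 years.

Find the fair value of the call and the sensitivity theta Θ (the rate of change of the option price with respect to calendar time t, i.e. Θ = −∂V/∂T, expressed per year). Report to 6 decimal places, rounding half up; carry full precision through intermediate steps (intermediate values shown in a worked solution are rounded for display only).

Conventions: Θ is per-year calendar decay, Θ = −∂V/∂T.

σ√T = 0.103·√0.2832 = 0.054813
d₁ = (ln(S/K) + (r+σ²/2)T) / (σ√T) = (ln(208.47/219.54) + (0.0193+0.103²/2)·0.2832) / 0.054813 = (-0.051739 + 0.006968) / 0.054813 = -0.816800
d₂ = d₁ − σ√T = -0.816800 − 0.054813 = -0.871613
e^{−rT} = 0.994549
N(d₁) = 0.207021,  N(d₂) = 0.191710
Call price V = S·N(d₁) − K·e^{−rT}·N(d₂) = 43.157721 − 41.858523 = 1.299199
φ(d₁) = (1/√(2π))·e^{−d₁²/2} = 0.285784
Θ = −S·φ(d₁)·σ/(2√T) − r·K·e^{−rT}·N(d₂) = −5.765562 − 0.807869 = -6.573432

price = 1.299199
Θ = -6.573432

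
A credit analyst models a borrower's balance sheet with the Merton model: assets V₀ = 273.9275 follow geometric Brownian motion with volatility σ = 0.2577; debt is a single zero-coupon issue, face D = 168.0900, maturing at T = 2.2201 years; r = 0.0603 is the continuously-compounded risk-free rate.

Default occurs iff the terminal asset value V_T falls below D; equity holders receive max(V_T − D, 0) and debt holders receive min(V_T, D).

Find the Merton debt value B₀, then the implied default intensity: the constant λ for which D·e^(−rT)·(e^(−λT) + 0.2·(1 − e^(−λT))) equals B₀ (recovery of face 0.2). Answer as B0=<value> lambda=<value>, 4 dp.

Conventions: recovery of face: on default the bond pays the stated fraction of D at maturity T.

Equity is a call on the firm's assets struck at D = 168.0900:
d₁ = [ln(V₀/D) + (r + σ²/2)T] / (σ√T)
   = [ln(273.9275/168.0900) + (0.0603 + 0.5·0.2577²)·2.2201] / (0.2577·√2.2201)
   = [0.488364 + 0.207590] / 0.383973 = 1.812507
d₂ = d₁ − σ√T = 1.812507 − 0.383973 = 1.428534
N(d₁) = 0.965046,  N(d₂) = 0.923431,  e^(−rT) = 0.874702
E₀ = V₀·N(d₁) − D·e^(−rT)·N(d₂)
   = 273.9275·0.965046 − 168.0900·0.874702·0.923431 = 128.581848
B₀ = V₀ − E₀ = 273.9275 − 128.581848 = 145.345652
e^(−λT) = (B₀·e^(rT)/D − 0.2)/(1 − 0.2) = (145.3457·1.143247/168.0900 − 0.2)/0.8 = 0.98569192
λ = −ln(0.98569192)/2.2201 = 0.006491

B0=145.3457 lambda=0.0065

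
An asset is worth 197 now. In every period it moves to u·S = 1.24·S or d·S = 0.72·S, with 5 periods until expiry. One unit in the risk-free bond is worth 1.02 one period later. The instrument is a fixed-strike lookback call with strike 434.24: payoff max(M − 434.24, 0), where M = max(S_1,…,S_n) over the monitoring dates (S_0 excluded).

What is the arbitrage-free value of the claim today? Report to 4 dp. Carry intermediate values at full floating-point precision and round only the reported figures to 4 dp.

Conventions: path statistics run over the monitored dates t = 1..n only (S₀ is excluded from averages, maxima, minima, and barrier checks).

price = 9.6324

Risk-neutral up-probability p* = (R−d)/(u−d) = (1.02−0.72)/(1.24−0.72) = 0.5769; the claim prices as the p*-weighted sum of path payoffs discounted by R^5.
Enumerate all 2^5 = 32 price paths (U = up ×1.24, D = down ×0.72); each path with k up-moves has probability p*^k·(1−p*)^(5−k).
DDDDD: M=141.8400, payoff=0.0000, prob=0.013555
UDDDD: M=244.2800, payoff=0.0000, prob=0.018484
DUDDD: M=175.8816, payoff=0.0000, prob=0.018484
UUDDD: M=302.9072, payoff=0.0000, prob=0.025205
DDUDD: M=141.8400, payoff=0.0000, prob=0.018484
UDUDD: M=244.2800, payoff=0.0000, prob=0.025205
DUUDD: M=218.0932, payoff=0.0000, prob=0.025205
UUUDD: M=375.6049, payoff=0.0000, prob=0.034371
DDDUD: M=141.8400, payoff=0.0000, prob=0.018484
UDDUD: M=244.2800, payoff=0.0000, prob=0.025205
DUDUD: M=175.8816, payoff=0.0000, prob=0.025205
UUDUD: M=302.9072, payoff=0.0000, prob=0.034371
DDUUD: M=157.0271, payoff=0.0000, prob=0.025205
UDUUD: M=270.4355, payoff=0.0000, prob=0.034371
DUUUD: M=270.4355, payoff=0.0000, prob=0.034371
UUUUD: M=465.7501, payoff=31.5101, prob=0.046870
DDDDU: M=141.8400, payoff=0.0000, prob=0.018484
UDDDU: M=244.2800, payoff=0.0000, prob=0.025205
DUDDU: M=175.8816, payoff=0.0000, prob=0.025205
UUDDU: M=302.9072, payoff=0.0000, prob=0.034371
DDUDU: M=141.8400, payoff=0.0000, prob=0.025205
UDUDU: M=244.2800, payoff=0.0000, prob=0.034371
DUUDU: M=218.0932, payoff=0.0000, prob=0.034371
UUUDU: M=375.6049, payoff=0.0000, prob=0.046870
DDDUU: M=141.8400, payoff=0.0000, prob=0.025205
UDDUU: M=244.2800, payoff=0.0000, prob=0.034371
DUDUU: M=194.7136, payoff=0.0000, prob=0.034371
UUDUU: M=335.3401, payoff=0.0000, prob=0.046870
DDUUU: M=194.7136, payoff=0.0000, prob=0.034371
UDUUU: M=335.3401, payoff=0.0000, prob=0.046870
DUUUU: M=335.3401, payoff=0.0000, prob=0.046870
UUUUU: M=577.5301, payoff=143.2901, prob=0.063913
Price = Σ prob·payoff / R^5 = 10.634975 / 1.104081 = 9.6324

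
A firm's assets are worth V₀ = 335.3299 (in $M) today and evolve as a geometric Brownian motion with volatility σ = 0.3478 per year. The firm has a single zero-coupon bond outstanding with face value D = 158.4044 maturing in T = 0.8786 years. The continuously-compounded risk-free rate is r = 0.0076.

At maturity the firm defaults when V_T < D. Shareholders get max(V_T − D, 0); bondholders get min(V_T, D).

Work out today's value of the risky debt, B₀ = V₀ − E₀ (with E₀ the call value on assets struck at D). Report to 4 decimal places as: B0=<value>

Work the structural quantities from V₀ = 335.3299 against face 158.4044:
d₁ = [ln(V₀/D) + (r + σ²/2)T] / (σ√T)
   = [ln(335.3299/158.4044) + (0.0076 + 0.5·0.3478²)·0.8786] / (0.3478·√0.8786)
   = [0.749964 + 0.059817] / 0.326006 = 2.483947
d₂ = d₁ − σ√T = 2.483947 − 0.326006 = 2.157941
N(d₁) = 0.993503,  N(d₂) = 0.984534,  e^(−rT) = 0.993345
E₀ = V₀·N(d₁) − D·e^(−rT)·N(d₂)
   = 335.3299·0.993503 − 158.4044·0.993345·0.984534 = 178.234752
B₀ = V₀ − E₀ = 335.3299 − 178.234752 = 157.095148

B0=157.0951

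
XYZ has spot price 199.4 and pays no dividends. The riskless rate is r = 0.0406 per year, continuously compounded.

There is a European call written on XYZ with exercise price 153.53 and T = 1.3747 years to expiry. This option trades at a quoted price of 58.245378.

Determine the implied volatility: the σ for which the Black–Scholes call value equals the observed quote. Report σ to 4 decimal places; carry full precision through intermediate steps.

sigma = 0.2616

At σ = 0.2616 the Black–Scholes value reproduces the quote:
σ√T = 0.2616·√1.3747 = 0.306720
d₁ = (ln(S/K) + (r+σ²/2)T) / (σ√T) = (ln(199.4/153.53) + (0.0406+0.2616²/2)·1.3747) / 0.306720 = (0.261417 + 0.102851) / 0.306720 = 1.187626
d₂ = d₁ − σ√T = 1.187626 − 0.306720 = 0.880906
e^{−rT} = 0.945716
N(d₁) = 0.882510,  N(d₂) = 0.810816
V = S·N(d₁) − K·e^{−rT}·N(d₂) = 175.972398 − 117.727019 = 58.245378 (the observed quote) — the price is monotone increasing in volatility, hence this σ is the only solution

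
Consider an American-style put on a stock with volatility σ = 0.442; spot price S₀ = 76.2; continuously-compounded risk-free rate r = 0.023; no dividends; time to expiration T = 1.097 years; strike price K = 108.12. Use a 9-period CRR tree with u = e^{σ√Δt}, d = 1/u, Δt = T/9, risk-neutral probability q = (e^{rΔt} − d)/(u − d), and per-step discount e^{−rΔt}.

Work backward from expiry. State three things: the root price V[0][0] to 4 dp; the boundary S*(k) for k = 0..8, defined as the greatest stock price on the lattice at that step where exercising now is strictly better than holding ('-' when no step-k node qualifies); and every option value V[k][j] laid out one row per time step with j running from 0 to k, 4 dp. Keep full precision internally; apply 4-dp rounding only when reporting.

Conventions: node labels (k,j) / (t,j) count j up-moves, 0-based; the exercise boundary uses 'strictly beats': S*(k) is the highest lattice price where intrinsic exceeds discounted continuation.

price = 36.0102
boundary = - - 55.9654 47.9626 55.9654 47.9626 55.9654 65.3036 76.2000
tree:
36.0102
43.9422 27.3005
52.1546 34.9643 18.8406
60.1574 43.4089 25.6715 11.2673
67.0159 52.1546 33.8279 16.6477 5.2809
72.8937 60.1574 42.9012 23.8210 8.6762 1.4922
77.9309 67.0159 52.1546 32.7458 13.9215 2.8264 0.0000
82.2479 72.8937 60.1574 42.8164 21.6104 5.3534 0.0000 0.0000
85.9475 77.9309 67.0159 52.1546 31.9200 10.1397 0.0000 0.0000 0.0000
89.1181 82.2479 72.8937 60.1574 42.8164 19.2055 0.0000 0.0000 0.0000 0.0000

Δt=0.12189  u=1.16686  d=0.85700  q=0.47056  discount=0.99720
step 9 (expiry): payoffs max(K−S,0) = 89.1181 82.2479 72.8937 60.1574 42.8164 19.2055 0.0000 0.0000 0.0000 0.0000
step 8: (k=8,j=0): S=22.1725, K−S=85.9475, hold=85.6448 ⇒ V=85.9475 exercise | (k=8,j=1): S=30.1891, K−S=77.9309, hold=77.6283 ⇒ V=77.9309 exercise | (k=8,j=2): S=41.1041, K−S=67.0159, hold=66.7133 ⇒ V=67.0159 exercise | (k=8,j=3): S=55.9654, K−S=52.1546, hold=51.8519 ⇒ V=52.1546 exercise | (k=8,j=4): S=76.2000, K−S=31.9200, hold=31.6173 ⇒ V=31.9200 exercise | (k=8,j=5): S=103.7505, K−S=4.3695, hold=10.1397 ⇒ V=10.1397 continue | (k=8,j=6): S=141.2620, K−S=0.0000, hold=0.0000 ⇒ V=0.0000 continue | (k=8,j=7): S=192.3359, K−S=0.0000, hold=0.0000 ⇒ V=0.0000 continue | (k=8,j=8): S=261.8759, K−S=0.0000, hold=0.0000 ⇒ V=0.0000 continue  boundary S*=76.2000
step 7: (k=7,j=0): S=25.8721, K−S=82.2479, hold=81.9452 ⇒ V=82.2479 exercise | (k=7,j=1): S=35.2263, K−S=72.8937, hold=72.5910 ⇒ V=72.8937 exercise | (k=7,j=2): S=47.9626, K−S=60.1574, hold=59.8548 ⇒ V=60.1574 exercise | (k=7,j=3): S=65.3036, K−S=42.8164, hold=42.5137 ⇒ V=42.8164 exercise | (k=7,j=4): S=88.9145, K−S=19.2055, hold=21.6104 ⇒ V=21.6104 continue | (k=7,j=5): S=121.0619, K−S=0.0000, hold=5.3534 ⇒ V=5.3534 continue | (k=7,j=6): S=164.8325, K−S=0.0000, hold=0.0000 ⇒ V=0.0000 continue | (k=7,j=7): S=224.4285, K−S=0.0000, hold=0.0000 ⇒ V=0.0000 continue  boundary S*=65.3036
step 6: (k=6,j=0): S=30.1891, K−S=77.9309, hold=77.6283 ⇒ V=77.9309 exercise | (k=6,j=1): S=41.1041, K−S=67.0159, hold=66.7133 ⇒ V=67.0159 exercise | (k=6,j=2): S=55.9654, K−S=52.1546, hold=51.8519 ⇒ V=52.1546 exercise | (k=6,j=3): S=76.2000, K−S=31.9200, hold=32.7458 ⇒ V=32.7458 continue | (k=6,j=4): S=103.7505, K−S=4.3695, hold=13.9215 ⇒ V=13.9215 continue | (k=6,j=5): S=141.2620, K−S=0.0000, hold=2.8264 ⇒ V=2.8264 continue | (k=6,j=6): S=192.3359, K−S=0.0000, hold=0.0000 ⇒ V=0.0000 continue  boundary S*=55.9654
step 5: (k=5,j=0): S=35.2263, K−S=72.8937, hold=72.5910 ⇒ V=72.8937 exercise | (k=5,j=1): S=47.9626, K−S=60.1574, hold=59.8548 ⇒ V=60.1574 exercise | (k=5,j=2): S=65.3036, K−S=42.8164, hold=42.9012 ⇒ V=42.9012 continue | (k=5,j=3): S=88.9145, K−S=19.2055, hold=23.8210 ⇒ V=23.8210 continue | (k=5,j=4): S=121.0619, K−S=0.0000, hold=8.6762 ⇒ V=8.6762 continue | (k=5,j=5): S=164.8325, K−S=0.0000, hold=1.4922 ⇒ V=1.4922 continue  boundary S*=47.9626
step 4: (k=4,j=0): S=41.1041, K−S=67.0159, hold=66.7133 ⇒ V=67.0159 exercise | (k=4,j=1): S=55.9654, K−S=52.1546, hold=51.8917 ⇒ V=52.1546 exercise | (k=4,j=2): S=76.2000, K−S=31.9200, hold=33.8279 ⇒ V=33.8279 continue | (k=4,j=3): S=103.7505, K−S=4.3695, hold=16.6477 ⇒ V=16.6477 continue | (k=4,j=4): S=141.2620, K−S=0.0000, hold=5.2809 ⇒ V=5.2809 continue  boundary S*=55.9654
step 3: (k=3,j=0): S=47.9626, K−S=60.1574, hold=59.8548 ⇒ V=60.1574 exercise | (k=3,j=1): S=65.3036, K−S=42.8164, hold=43.4089 ⇒ V=43.4089 continue | (k=3,j=2): S=88.9145, K−S=19.2055, hold=25.6715 ⇒ V=25.6715 continue | (k=3,j=3): S=121.0619, K−S=0.0000, hold=11.2673 ⇒ V=11.2673 continue  boundary S*=47.9626
step 2: (k=2,j=0): S=55.9654, K−S=52.1546, hold=52.1299 ⇒ V=52.1546 exercise | (k=2,j=1): S=76.2000, K−S=31.9200, hold=34.9643 ⇒ V=34.9643 continue | (k=2,j=2): S=103.7505, K−S=4.3695, hold=18.8406 ⇒ V=18.8406 continue  boundary S*=55.9654
step 1: (k=1,j=0): S=65.3036, K−S=42.8164, hold=43.9422 ⇒ V=43.9422 continue | (k=1,j=1): S=88.9145, K−S=19.2055, hold=27.3005 ⇒ V=27.3005 continue  boundary S*=-
step 0: (k=0,j=0): S=76.2000, K−S=31.9200, hold=36.0102 ⇒ V=36.0102 continue  boundary S*=-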